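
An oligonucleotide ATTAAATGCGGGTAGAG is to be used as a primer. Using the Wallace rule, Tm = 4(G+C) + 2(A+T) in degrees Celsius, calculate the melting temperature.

Counting bases: C=1, T=4, A=6, G=6
AT pairs contribute 10, GC pairs contribute 7.
Tm = 2×10 + 4×7 = 48°C

48°C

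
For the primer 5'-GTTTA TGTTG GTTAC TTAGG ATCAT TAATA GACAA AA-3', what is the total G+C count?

10

A=13, G=7, C=3, T=14
Total G or C: 7 + 3 = 10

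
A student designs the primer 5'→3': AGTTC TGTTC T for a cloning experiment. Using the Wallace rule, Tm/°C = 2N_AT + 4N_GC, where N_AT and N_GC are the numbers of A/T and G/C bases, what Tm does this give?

30°C

Base counts: G=2, T=6, A=1, C=2
So N_AT = 7 and N_GC = 4.
Tm = 2(7) + 4(4) = 14 + 16 = 30°C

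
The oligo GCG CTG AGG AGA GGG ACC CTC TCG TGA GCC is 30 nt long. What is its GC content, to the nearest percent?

70%

Scanning the sequence gives C=9, A=5, T=4, G=12.
G+C = 12 + 9 = 21 out of 30 bases
%GC = 21/30 × 100 = 70% ≈ 70%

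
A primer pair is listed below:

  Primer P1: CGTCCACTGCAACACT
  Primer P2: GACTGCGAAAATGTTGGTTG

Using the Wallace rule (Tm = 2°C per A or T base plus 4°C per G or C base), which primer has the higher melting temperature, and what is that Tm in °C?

Primer P2, 58°C

Primer P1: A+T=7, G+C=9 → Tm = 2(7)+4(9) = 50°C
Primer P2: A+T=11, G+C=9 → Tm = 2(11)+4(9) = 58°C
50°C vs 58°C → primer P2 is higher.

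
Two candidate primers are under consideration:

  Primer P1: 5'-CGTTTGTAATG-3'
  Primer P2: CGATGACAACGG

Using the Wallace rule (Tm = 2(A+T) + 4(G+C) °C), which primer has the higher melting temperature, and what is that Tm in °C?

Primer P2, 38°C

Primer P1: A+T=7, G+C=4 → Tm = 2(7)+4(4) = 30°C
Primer P2: A+T=5, G+C=7 → Tm = 2(5)+4(7) = 38°C
30°C vs 38°C → primer P2 is higher.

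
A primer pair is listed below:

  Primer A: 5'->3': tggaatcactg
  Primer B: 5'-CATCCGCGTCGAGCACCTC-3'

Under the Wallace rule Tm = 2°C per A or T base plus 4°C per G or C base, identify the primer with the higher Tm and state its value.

Primer B, 64°C

Primer A: A+T=6, G+C=5 → Tm = 2(6)+4(5) = 32°C
Primer B: A+T=6, G+C=13 → Tm = 2(6)+4(13) = 64°C
32°C vs 64°C → primer B is higher.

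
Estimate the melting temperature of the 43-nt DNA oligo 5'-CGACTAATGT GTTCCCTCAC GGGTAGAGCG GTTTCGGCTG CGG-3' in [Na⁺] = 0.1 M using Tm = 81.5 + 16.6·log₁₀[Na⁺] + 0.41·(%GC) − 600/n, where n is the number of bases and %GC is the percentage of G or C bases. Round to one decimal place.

Length n = 43. Counting bases: G=15, T=11, A=6, C=11
G+C = 26, so %GC = 26/43 × 100 = 60.465%
Salt term: 16.6 × (-1) = -16.6
GC term: 0.41 × 60.465 = 24.791; length term: −600/43 = −13.953
Tm = 81.5 + (-16.6) + 24.791 − 13.953 = 75.738 → 75.7°C

75.7°C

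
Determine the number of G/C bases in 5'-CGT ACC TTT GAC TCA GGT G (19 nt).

Scanning the sequence gives T=6, A=3, G=5, C=5.
G+C = 5 + 5 = 10

10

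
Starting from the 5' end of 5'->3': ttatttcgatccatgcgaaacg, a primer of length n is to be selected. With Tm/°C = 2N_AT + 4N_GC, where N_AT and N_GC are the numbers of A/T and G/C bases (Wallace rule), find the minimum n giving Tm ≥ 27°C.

First 10 bases: TTATTTCGAT → Tm = 24°C (< 27°C)
First 11 bases: TTATTTCGATC → Tm = 28°C (≥ 27°C)
Each additional base adds 2°C (A/T) or 4°C (G/C), so Tm is non-decreasing in n; n = 11 is the first length to reach 27°C.

n = 11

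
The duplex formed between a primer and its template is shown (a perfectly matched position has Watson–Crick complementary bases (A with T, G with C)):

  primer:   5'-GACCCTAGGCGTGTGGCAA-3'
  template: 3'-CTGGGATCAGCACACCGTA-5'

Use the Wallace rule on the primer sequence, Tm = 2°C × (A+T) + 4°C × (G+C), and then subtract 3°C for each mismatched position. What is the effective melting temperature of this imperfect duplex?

56°C

Primer base counts: A=4, T=3, G=7, C=5 → A+T=7, G+C=12
Perfect-match Tm = 2(7) + 4(12) = 14 + 48 = 62°C
Mismatches (positions where the bases are not complementary): 2 (at positions 9, 19)
Effective Tm = 62 − 2×3 = 62 − 6 = 56°C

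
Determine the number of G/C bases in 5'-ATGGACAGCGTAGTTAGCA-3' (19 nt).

Base counts: A=6, C=3, G=6, T=4
Total G or C: 6 + 3 = 9

9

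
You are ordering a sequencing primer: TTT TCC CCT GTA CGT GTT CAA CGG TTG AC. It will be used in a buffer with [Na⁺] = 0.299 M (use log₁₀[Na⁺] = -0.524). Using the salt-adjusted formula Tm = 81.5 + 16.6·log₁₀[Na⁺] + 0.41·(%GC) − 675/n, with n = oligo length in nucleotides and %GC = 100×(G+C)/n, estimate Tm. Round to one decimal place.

Length n = 29. C=8, T=11, G=6, A=4
G+C = 14, so %GC = 14/29 × 100 = 48.276%
Salt term: 16.6 × (-0.524) = -8.698
GC term: 0.41 × 48.276 = 19.793; length term: −675/29 = −23.276
Tm = 81.5 + (-8.698) + 19.793 − 23.276 = 69.319 → 69.3°C

69.3°C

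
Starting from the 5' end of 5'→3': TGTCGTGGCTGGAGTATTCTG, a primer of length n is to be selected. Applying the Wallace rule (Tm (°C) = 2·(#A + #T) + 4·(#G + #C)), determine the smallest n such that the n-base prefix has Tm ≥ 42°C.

First 12 bases: TGTCGTGGCTGG → Tm = 40°C (< 42°C)
First 13 bases: TGTCGTGGCTGGA → Tm = 42°C (≥ 42°C)
Since every base adds ≥2°C, Tm only increases with n, so the threshold is first crossed at n = 13.

n = 13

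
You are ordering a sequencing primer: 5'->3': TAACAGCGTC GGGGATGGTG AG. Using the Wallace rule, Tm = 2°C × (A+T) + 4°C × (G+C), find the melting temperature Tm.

Scanning the sequence gives G=10, A=5, T=4, C=3.
A+T = 9, G+C = 13
Tm = 2(9) + 4(13) = 18 + 52 = 70°C

70°C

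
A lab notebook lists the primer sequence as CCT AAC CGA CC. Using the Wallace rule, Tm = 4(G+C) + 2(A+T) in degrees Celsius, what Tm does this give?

36°C

Counting bases: A=3, T=1, G=1, C=6
A+T = 4, G+C = 7
Tm = 2×4 + 4×7 = 36°C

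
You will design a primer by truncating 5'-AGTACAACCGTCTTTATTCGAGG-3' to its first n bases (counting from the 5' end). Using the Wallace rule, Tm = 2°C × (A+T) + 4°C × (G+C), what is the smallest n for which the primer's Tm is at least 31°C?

First 10 bases: AGTACAACCG → Tm = 30°C (< 31°C)
First 11 bases: AGTACAACCGT → Tm = 32°C (≥ 31°C)
Since every base adds ≥2°C, Tm only increases with n, so the threshold is first crossed at n = 11.

n = 11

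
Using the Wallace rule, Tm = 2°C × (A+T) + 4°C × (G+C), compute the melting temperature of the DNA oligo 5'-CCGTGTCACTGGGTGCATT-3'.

60°C

Counting bases: T=6, C=5, A=2, G=6
So N_AT = 8 and N_GC = 11.
Tm = 2×8 + 4×11 = 60°C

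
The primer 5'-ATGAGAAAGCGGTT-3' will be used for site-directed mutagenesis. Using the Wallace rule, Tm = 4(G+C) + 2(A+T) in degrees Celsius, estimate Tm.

Counting bases: G=5, A=5, T=3, C=1
AT pairs contribute 8, GC pairs contribute 6.
Tm = 4·6 + 2·8 = 24 + 16 = 40°C

40°C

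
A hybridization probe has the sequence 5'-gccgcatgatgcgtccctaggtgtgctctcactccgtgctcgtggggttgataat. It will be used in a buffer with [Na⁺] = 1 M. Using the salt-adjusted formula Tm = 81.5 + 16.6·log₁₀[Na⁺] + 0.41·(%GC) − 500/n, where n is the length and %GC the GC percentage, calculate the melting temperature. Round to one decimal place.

Length n = 55. G=17, C=15, T=16, A=7
G+C = 32, so %GC = 32/55 × 100 = 58.182%
Salt term: 16.6 × (0) = 0
GC term: 0.41 × 58.182 = 23.855; length term: −500/55 = −9.091
Tm = 81.5 + (0) + 23.855 − 9.091 = 96.264 → 96.3°C

96.3°C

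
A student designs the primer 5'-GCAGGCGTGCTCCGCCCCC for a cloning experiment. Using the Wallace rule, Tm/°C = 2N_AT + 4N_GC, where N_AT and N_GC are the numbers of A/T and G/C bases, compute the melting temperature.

Scanning the sequence gives A=1, G=6, C=10, T=2.
So N_AT = 3 and N_GC = 16.
Tm = 2×3 + 4×16 = 70°C

70°C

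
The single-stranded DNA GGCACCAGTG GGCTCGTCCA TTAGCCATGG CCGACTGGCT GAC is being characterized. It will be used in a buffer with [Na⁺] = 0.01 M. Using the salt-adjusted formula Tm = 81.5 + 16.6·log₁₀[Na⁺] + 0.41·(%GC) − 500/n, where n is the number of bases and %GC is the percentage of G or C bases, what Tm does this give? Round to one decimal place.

Length n = 43. Scanning the sequence gives T=8, A=7, G=14, C=14.
G+C = 28, so %GC = 28/43 × 100 = 65.116%
Salt term: 16.6 × (-2) = -33.2
GC term: 0.41 × 65.116 = 26.698; length term: −500/43 = −11.628
Tm = 81.5 + (-33.2) + 26.698 − 11.628 = 63.37 → 63.4°C

63.4°C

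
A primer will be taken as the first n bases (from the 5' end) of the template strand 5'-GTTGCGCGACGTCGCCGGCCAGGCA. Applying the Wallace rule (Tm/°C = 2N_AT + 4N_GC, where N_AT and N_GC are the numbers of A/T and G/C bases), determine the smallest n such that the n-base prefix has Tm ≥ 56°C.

n = 16

First 15 bases: GTTGCGCGACGTCGC → Tm = 52°C (< 56°C)
First 16 bases: GTTGCGCGACGTCGCC → Tm = 56°C (≥ 56°C)
Since every base adds ≥2°C, Tm only increases with n, so the threshold is first crossed at n = 16.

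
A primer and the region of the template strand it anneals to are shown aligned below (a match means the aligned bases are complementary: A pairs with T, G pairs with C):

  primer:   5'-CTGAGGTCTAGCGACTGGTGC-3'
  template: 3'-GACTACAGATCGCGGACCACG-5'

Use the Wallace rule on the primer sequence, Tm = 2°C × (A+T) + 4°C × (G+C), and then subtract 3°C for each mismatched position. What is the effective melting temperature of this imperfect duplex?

62°C

Primer base counts: A=3, T=5, G=8, C=5 → A+T=8, G+C=13
Perfect-match Tm = 2(8) + 4(13) = 16 + 52 = 68°C
Mismatches (positions where the bases are not complementary): 2 (at positions 5, 14)
Effective Tm = 68 − 2×3 = 68 − 6 = 62°C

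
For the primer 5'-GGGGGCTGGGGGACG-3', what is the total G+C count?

13

Counting bases: A=1, T=1, C=2, G=11
Total G or C: 11 + 2 = 13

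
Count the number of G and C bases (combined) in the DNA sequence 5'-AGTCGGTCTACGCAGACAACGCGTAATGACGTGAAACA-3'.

Base counts: T=6, A=13, C=9, G=10
Total G or C: 10 + 9 = 19

19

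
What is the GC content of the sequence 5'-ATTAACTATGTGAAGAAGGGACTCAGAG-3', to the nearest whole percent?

39%

Counting bases: G=8, C=3, T=6, A=11
G+C = 8 + 3 = 11 out of 28 bases
%GC = 11/28 × 100 = 39.29% ≈ 39%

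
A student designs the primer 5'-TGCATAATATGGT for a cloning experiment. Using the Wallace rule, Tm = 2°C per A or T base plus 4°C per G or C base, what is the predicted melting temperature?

34°C

C=1, G=3, T=5, A=4
A+T = 9, G+C = 4
Tm = 4·4 + 2·9 = 16 + 18 = 34°C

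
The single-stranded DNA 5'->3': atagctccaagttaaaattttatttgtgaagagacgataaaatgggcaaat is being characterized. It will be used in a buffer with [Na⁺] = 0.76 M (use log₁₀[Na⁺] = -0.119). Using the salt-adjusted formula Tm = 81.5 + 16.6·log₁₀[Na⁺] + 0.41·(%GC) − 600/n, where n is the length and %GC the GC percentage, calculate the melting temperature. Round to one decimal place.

Length n = 51. Base counts: T=15, C=5, G=10, A=21
G+C = 15, so %GC = 15/51 × 100 = 29.412%
Salt term: 16.6 × (-0.119) = -1.975
GC term: 0.41 × 29.412 = 12.059; length term: −600/51 = −11.765
Tm = 81.5 + (-1.975) + 12.059 − 11.765 = 79.819 → 79.8°C

79.8°C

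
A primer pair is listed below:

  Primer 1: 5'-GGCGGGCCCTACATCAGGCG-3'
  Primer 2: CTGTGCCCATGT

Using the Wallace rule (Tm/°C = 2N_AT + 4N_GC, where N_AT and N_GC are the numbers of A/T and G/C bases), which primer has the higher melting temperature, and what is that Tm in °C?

Primer 1, 70°C

Primer 1: A+T=5, G+C=15 → Tm = 2(5)+4(15) = 70°C
Primer 2: A+T=5, G+C=7 → Tm = 2(5)+4(7) = 38°C
70°C vs 38°C → primer 1 is higher.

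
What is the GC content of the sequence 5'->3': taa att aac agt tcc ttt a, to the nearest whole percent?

Base counts: A=7, G=1, C=3, T=8
G+C = 1 + 3 = 4 out of 19 bases
%GC = 4/19 × 100 = 21.05% ≈ 21%

21%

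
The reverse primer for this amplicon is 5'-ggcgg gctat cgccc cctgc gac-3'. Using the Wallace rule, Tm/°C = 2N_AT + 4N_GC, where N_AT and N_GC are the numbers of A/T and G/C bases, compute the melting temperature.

Counting bases: C=10, A=2, T=3, G=8
So N_AT = 5 and N_GC = 18.
Tm = 2(5) + 4(18) = 10 + 72 = 82°C

82°C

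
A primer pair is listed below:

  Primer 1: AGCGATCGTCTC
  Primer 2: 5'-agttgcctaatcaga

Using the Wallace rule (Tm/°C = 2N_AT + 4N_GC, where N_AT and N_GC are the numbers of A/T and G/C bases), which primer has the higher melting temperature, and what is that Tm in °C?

Primer 1: A+T=5, G+C=7 → Tm = 2(5)+4(7) = 38°C
Primer 2: A+T=9, G+C=6 → Tm = 2(9)+4(6) = 42°C
38°C vs 42°C → primer 2 is higher.

Primer 2, 42°C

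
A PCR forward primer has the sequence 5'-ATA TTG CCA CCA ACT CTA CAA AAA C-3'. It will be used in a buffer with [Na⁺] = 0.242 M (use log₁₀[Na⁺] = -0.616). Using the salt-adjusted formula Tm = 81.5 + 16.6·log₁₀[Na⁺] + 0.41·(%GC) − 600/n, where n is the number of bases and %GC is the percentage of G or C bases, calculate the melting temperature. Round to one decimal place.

62.0°C

Length n = 25. Counting bases: T=5, C=8, G=1, A=11
G+C = 9, so %GC = 9/25 × 100 = 36%
Salt term: 16.6 × (-0.616) = -10.226
GC term: 0.41 × 36 = 14.76; length term: −600/25 = −24
Tm = 81.5 + (-10.226) + 14.76 − 24 = 62.034 → 62.0°C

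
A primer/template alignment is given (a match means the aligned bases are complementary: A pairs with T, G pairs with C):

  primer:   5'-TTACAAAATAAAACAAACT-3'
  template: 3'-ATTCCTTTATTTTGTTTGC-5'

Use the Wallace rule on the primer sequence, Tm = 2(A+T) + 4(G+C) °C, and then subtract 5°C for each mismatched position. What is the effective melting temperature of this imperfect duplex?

Primer base counts: A=12, T=4, G=0, C=3 → A+T=16, G+C=3
Perfect-match Tm = 2(16) + 4(3) = 32 + 12 = 44°C
Mismatches (positions where the bases are not complementary): 4 (at positions 2, 4, 5, 19)
Effective Tm = 44 − 4×5 = 44 − 20 = 24°C

24°C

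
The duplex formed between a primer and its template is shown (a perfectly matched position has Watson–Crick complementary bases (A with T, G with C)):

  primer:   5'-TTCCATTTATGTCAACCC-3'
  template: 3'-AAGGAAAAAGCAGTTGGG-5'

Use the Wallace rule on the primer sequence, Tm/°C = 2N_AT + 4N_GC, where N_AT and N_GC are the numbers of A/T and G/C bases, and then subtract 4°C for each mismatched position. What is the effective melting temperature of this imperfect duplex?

Primer base counts: A=4, T=7, G=1, C=6 → A+T=11, G+C=7
Perfect-match Tm = 2(11) + 4(7) = 22 + 28 = 50°C
Mismatches (positions where the bases are not complementary): 3 (at positions 5, 9, 10)
Effective Tm = 50 − 3×4 = 50 − 12 = 38°C

38°C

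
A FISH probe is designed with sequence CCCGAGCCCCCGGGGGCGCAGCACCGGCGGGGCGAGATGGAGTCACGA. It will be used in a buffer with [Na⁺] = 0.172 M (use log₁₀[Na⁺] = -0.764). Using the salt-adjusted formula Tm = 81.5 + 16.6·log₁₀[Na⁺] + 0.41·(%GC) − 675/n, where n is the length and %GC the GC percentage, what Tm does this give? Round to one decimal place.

87.2°C

Length n = 48. Base counts: A=8, G=21, C=17, T=2
G+C = 38, so %GC = 38/48 × 100 = 79.167%
Salt term: 16.6 × (-0.764) = -12.682
GC term: 0.41 × 79.167 = 32.458; length term: −675/48 = −14.062
Tm = 81.5 + (-12.682) + 32.458 − 14.062 = 87.214 → 87.2°C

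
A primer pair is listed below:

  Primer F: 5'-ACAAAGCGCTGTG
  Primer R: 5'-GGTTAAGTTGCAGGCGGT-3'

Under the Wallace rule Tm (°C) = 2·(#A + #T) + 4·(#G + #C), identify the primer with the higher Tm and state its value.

Primer F: A+T=6, G+C=7 → Tm = 2(6)+4(7) = 40°C
Primer R: A+T=8, G+C=10 → Tm = 2(8)+4(10) = 56°C
40°C vs 56°C → primer R is higher.

Primer R, 56°C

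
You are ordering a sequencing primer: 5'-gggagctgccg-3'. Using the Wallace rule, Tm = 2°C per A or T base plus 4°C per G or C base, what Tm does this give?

G=6, T=1, A=1, C=3
A+T = 2, G+C = 9
Tm = 2×2 + 4×9 = 40°C

40°C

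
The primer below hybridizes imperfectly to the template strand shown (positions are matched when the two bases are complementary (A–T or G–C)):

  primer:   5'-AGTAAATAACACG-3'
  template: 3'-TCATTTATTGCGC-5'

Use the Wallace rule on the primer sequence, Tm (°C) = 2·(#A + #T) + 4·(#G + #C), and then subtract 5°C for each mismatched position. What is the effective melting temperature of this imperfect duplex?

29°C

Primer base counts: A=7, T=2, G=2, C=2 → A+T=9, G+C=4
Perfect-match Tm = 2(9) + 4(4) = 18 + 16 = 34°C
Mismatches (positions where the bases are not complementary): 1 (at position 11)
Effective Tm = 34 − 1×5 = 34 − 5 = 29°C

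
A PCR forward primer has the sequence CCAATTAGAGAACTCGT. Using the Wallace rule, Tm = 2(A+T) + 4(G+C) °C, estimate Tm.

48°C

A=6, G=3, C=4, T=4
AT pairs contribute 10, GC pairs contribute 7.
Tm = 4·7 + 2·10 = 28 + 20 = 48°C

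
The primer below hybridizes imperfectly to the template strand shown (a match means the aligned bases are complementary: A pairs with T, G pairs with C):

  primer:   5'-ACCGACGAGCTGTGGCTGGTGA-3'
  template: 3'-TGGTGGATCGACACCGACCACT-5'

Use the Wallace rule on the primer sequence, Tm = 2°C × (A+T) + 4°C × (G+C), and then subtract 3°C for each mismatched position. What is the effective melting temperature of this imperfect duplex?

63°C

Primer base counts: A=4, T=4, G=9, C=5 → A+T=8, G+C=14
Perfect-match Tm = 2(8) + 4(14) = 16 + 56 = 72°C
Mismatches (positions where the bases are not complementary): 3 (at positions 4, 5, 7)
Effective Tm = 72 − 3×3 = 72 − 9 = 63°C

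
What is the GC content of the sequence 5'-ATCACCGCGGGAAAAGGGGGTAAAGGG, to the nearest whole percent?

59%

Base counts: T=2, G=12, C=4, A=9
G+C = 12 + 4 = 16 out of 27 bases
%GC = 16/27 × 100 = 59.26% ≈ 59%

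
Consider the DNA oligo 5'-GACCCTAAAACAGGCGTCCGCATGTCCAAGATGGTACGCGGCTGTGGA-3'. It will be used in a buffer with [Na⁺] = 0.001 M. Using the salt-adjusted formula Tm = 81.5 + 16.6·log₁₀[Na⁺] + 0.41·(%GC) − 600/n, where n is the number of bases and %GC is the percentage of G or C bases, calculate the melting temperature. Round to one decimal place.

43.1°C

Length n = 48. Counting bases: A=12, G=15, C=13, T=8
G+C = 28, so %GC = 28/48 × 100 = 58.333%
Salt term: 16.6 × (-3) = -49.8
GC term: 0.41 × 58.333 = 23.917; length term: −600/48 = −12.5
Tm = 81.5 + (-49.8) + 23.917 − 12.5 = 43.117 → 43.1°C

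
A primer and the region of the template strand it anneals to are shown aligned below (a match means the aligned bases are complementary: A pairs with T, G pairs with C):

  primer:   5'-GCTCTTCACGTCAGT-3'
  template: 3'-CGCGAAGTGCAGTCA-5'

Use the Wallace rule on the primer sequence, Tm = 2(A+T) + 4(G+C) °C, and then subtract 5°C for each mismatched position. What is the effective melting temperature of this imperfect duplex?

Primer base counts: A=2, T=5, G=3, C=5 → A+T=7, G+C=8
Perfect-match Tm = 2(7) + 4(8) = 14 + 32 = 46°C
Mismatches (positions where the bases are not complementary): 1 (at position 3)
Effective Tm = 46 − 1×5 = 46 − 5 = 41°C

41°C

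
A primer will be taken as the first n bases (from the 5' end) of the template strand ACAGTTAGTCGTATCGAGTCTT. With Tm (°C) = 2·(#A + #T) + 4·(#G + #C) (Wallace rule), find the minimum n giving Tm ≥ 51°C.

n = 18

First 17 bases: ACAGTTAGTCGTATCGA → Tm = 48°C (< 51°C)
First 18 bases: ACAGTTAGTCGTATCGAG → Tm = 52°C (≥ 51°C)
Each additional base adds 2°C (A/T) or 4°C (G/C), so Tm is non-decreasing in n; n = 18 is the first length to reach 51°C.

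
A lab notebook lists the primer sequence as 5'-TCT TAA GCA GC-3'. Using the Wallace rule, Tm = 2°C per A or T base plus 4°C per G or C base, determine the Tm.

32°C

Counting bases: A=3, G=2, T=3, C=3
So N_AT = 6 and N_GC = 5.
Tm = 2(6) + 4(5) = 12 + 20 = 32°C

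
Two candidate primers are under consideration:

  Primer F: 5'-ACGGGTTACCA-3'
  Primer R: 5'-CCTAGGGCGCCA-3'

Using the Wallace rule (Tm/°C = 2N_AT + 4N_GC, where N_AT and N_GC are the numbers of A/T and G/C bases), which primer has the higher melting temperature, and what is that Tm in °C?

Primer F: A+T=5, G+C=6 → Tm = 2(5)+4(6) = 34°C
Primer R: A+T=3, G+C=9 → Tm = 2(3)+4(9) = 42°C
34°C vs 42°C → primer R is higher.

Primer R, 42°C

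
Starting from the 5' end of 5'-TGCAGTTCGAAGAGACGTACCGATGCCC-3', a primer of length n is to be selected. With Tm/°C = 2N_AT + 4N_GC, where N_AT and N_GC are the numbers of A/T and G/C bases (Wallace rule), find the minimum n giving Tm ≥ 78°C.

n = 26

First 25 bases: TGCAGTTCGAAGAGACGTACCGATG → Tm = 76°C (< 78°C)
First 26 bases: TGCAGTTCGAAGAGACGTACCGATGC → Tm = 80°C (≥ 78°C)
Since every base adds ≥2°C, Tm only increases with n, so the threshold is first crossed at n = 26.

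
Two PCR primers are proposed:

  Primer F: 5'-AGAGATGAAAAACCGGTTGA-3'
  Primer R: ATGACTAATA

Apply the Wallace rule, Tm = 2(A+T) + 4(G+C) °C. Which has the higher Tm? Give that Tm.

Primer F, 56°C

Primer F: A+T=12, G+C=8 → Tm = 2(12)+4(8) = 56°C
Primer R: A+T=8, G+C=2 → Tm = 2(8)+4(2) = 24°C
56°C vs 24°C → primer F is higher.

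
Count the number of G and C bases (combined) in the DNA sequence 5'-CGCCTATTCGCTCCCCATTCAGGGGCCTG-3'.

Counting bases: C=12, A=3, G=7, T=7
Total G or C: 7 + 12 = 19

19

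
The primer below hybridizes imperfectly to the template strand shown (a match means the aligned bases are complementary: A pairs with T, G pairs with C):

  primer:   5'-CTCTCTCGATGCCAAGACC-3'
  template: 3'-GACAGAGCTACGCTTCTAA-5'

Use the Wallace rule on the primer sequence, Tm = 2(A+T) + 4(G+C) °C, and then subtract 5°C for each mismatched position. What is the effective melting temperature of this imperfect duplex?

40°C

Primer base counts: A=4, T=4, G=3, C=8 → A+T=8, G+C=11
Perfect-match Tm = 2(8) + 4(11) = 16 + 44 = 60°C
Mismatches (positions where the bases are not complementary): 4 (at positions 3, 13, 18, 19)
Effective Tm = 60 − 4×5 = 60 − 20 = 40°C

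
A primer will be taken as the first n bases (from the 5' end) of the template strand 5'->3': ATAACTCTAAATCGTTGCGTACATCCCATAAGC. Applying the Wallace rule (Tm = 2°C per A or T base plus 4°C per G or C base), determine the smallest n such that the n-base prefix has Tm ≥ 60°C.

First 21 bases: ATAACTCTAAATCGTTGCGTA → Tm = 56°C (< 60°C)
First 22 bases: ATAACTCTAAATCGTTGCGTAC → Tm = 60°C (≥ 60°C)
Each additional base adds 2°C (A/T) or 4°C (G/C), so Tm is non-decreasing in n; n = 22 is the first length to reach 60°C.

n = 22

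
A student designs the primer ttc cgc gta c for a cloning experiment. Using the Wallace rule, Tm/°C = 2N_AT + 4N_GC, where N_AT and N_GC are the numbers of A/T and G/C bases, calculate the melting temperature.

Base counts: T=3, A=1, C=4, G=2
So N_AT = 4 and N_GC = 6.
Tm = 2×4 + 4×6 = 32°C

32°C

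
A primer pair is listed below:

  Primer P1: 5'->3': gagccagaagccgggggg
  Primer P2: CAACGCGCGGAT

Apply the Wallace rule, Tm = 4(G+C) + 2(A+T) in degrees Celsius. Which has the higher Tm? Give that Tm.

Primer P1, 64°C

Primer P1: A+T=4, G+C=14 → Tm = 2(4)+4(14) = 64°C
Primer P2: A+T=4, G+C=8 → Tm = 2(4)+4(8) = 40°C
64°C vs 40°C → primer P1 is higher.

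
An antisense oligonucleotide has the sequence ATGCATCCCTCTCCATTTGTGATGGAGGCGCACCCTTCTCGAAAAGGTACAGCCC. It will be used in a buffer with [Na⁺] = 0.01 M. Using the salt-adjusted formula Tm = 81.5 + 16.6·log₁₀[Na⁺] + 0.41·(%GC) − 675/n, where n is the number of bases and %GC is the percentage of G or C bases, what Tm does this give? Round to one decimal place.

58.4°C

Length n = 55. Base counts: A=12, G=12, C=18, T=13
G+C = 30, so %GC = 30/55 × 100 = 54.545%
Salt term: 16.6 × (-2) = -33.2
GC term: 0.41 × 54.545 = 22.363; length term: −675/55 = −12.273
Tm = 81.5 + (-33.2) + 22.363 − 12.273 = 58.39 → 58.4°C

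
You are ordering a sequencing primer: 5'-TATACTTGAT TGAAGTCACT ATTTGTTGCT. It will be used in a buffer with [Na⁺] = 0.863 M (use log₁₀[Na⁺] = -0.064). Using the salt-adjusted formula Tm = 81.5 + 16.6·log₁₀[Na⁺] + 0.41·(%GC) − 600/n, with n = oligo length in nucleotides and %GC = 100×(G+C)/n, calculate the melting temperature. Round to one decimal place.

72.7°C

Length n = 30. Scanning the sequence gives G=5, C=4, A=7, T=14.
G+C = 9, so %GC = 9/30 × 100 = 30%
Salt term: 16.6 × (-0.064) = -1.062
GC term: 0.41 × 30 = 12.3; length term: −600/30 = −20
Tm = 81.5 + (-1.062) + 12.3 − 20 = 72.738 → 72.7°C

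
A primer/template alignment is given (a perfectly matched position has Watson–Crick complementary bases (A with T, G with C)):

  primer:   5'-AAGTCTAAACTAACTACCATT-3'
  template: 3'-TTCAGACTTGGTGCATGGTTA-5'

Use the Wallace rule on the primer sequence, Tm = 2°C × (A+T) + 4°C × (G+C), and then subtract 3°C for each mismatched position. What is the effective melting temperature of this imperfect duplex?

39°C

Primer base counts: A=9, T=6, G=1, C=5 → A+T=15, G+C=6
Perfect-match Tm = 2(15) + 4(6) = 30 + 24 = 54°C
Mismatches (positions where the bases are not complementary): 5 (at positions 7, 11, 13, 14, 20)
Effective Tm = 54 − 5×3 = 54 − 15 = 39°C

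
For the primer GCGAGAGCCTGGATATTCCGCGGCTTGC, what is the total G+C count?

Scanning the sequence gives T=6, A=4, G=10, C=8.
G+C = 10 + 8 = 18

18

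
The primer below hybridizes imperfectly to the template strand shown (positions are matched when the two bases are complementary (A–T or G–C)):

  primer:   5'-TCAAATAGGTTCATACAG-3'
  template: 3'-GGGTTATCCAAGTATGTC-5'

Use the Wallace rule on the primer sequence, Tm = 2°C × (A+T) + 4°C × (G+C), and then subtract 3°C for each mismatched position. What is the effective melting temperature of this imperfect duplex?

42°C

Primer base counts: A=7, T=5, G=3, C=3 → A+T=12, G+C=6
Perfect-match Tm = 2(12) + 4(6) = 24 + 24 = 48°C
Mismatches (positions where the bases are not complementary): 2 (at positions 1, 3)
Effective Tm = 48 − 2×3 = 48 − 6 = 42°C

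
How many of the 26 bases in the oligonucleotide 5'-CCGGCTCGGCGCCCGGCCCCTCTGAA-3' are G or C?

21

Scanning the sequence gives T=3, G=8, C=13, A=2.
G+C = 8 + 13 = 21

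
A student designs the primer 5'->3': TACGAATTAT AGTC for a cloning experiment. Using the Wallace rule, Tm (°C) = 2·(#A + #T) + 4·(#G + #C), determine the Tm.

36°C

Counting bases: G=2, C=2, A=5, T=5
AT pairs contribute 10, GC pairs contribute 4.
Tm = 4·4 + 2·10 = 16 + 20 = 36°C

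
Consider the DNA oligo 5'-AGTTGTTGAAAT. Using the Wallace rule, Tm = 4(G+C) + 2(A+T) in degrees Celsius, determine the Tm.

Counting bases: A=4, C=0, G=3, T=5
So N_AT = 9 and N_GC = 3.
Tm = 2(9) + 4(3) = 18 + 12 = 30°C

30°C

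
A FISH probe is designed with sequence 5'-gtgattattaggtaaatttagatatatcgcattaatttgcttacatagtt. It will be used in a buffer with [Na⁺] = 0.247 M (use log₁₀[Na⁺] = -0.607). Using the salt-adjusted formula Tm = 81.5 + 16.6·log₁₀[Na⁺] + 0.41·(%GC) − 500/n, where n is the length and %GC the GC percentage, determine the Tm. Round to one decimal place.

Length n = 50. A=16, C=4, T=22, G=8
G+C = 12, so %GC = 12/50 × 100 = 24%
Salt term: 16.6 × (-0.607) = -10.076
GC term: 0.41 × 24 = 9.84; length term: −500/50 = −10
Tm = 81.5 + (-10.076) + 9.84 − 10 = 71.264 → 71.3°C

71.3°C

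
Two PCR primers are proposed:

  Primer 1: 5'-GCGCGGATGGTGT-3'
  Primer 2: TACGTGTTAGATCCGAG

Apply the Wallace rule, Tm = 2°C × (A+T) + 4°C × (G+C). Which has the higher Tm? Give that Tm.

Primer 1: A+T=4, G+C=9 → Tm = 2(4)+4(9) = 44°C
Primer 2: A+T=9, G+C=8 → Tm = 2(9)+4(8) = 50°C
44°C vs 50°C → primer 2 is higher.

Primer 2, 50°C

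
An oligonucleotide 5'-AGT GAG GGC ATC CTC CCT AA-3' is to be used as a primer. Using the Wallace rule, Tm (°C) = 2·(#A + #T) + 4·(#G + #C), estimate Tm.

Counting bases: C=6, A=5, T=4, G=5
A+T = 9, G+C = 11
Tm = 2×9 + 4×11 = 62°C

62°C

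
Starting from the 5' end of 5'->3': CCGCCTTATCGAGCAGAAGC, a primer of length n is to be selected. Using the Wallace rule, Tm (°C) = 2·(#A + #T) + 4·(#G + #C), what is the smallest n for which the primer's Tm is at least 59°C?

First 18 bases: CCGCCTTATCGAGCAGAA → Tm = 56°C (< 59°C)
First 19 bases: CCGCCTTATCGAGCAGAAG → Tm = 60°C (≥ 59°C)
Each additional base adds 2°C (A/T) or 4°C (G/C), so Tm is non-decreasing in n; n = 19 is the first length to reach 59°C.

n = 19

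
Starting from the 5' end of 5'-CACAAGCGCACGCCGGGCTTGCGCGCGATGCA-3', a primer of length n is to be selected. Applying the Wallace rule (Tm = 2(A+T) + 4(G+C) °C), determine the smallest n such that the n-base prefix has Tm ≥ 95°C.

n = 27

First 26 bases: CACAAGCGCACGCCGGGCTTGCGCGC → Tm = 92°C (< 95°C)
First 27 bases: CACAAGCGCACGCCGGGCTTGCGCGCG → Tm = 96°C (≥ 95°C)
Each additional base adds 2°C (A/T) or 4°C (G/C), so Tm is non-decreasing in n; n = 27 is the first length to reach 95°C.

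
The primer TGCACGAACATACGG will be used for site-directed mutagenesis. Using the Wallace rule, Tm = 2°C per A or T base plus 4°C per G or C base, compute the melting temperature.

46°C

Base counts: G=4, T=2, A=5, C=4
A+T = 7, G+C = 8
Tm = 2(7) + 4(8) = 14 + 32 = 46°C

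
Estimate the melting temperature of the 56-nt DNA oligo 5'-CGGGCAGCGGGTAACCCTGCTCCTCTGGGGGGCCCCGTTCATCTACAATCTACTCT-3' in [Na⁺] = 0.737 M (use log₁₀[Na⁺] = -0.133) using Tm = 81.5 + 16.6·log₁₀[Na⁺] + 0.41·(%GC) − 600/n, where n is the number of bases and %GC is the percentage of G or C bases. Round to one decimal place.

Length n = 56. Base counts: G=15, A=8, T=13, C=20
G+C = 35, so %GC = 35/56 × 100 = 62.5%
Salt term: 16.6 × (-0.133) = -2.208
GC term: 0.41 × 62.5 = 25.625; length term: −600/56 = −10.714
Tm = 81.5 + (-2.208) + 25.625 − 10.714 = 94.203 → 94.2°C

94.2°C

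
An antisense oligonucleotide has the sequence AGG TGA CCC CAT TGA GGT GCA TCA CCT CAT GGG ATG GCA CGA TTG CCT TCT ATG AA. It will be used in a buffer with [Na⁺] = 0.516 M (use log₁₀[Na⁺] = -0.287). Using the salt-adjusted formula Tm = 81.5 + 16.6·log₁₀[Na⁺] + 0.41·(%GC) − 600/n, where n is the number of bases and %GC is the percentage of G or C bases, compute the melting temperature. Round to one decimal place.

87.3°C

Length n = 56. Counting bases: A=13, T=14, C=14, G=15
G+C = 29, so %GC = 29/56 × 100 = 51.786%
Salt term: 16.6 × (-0.287) = -4.764
GC term: 0.41 × 51.786 = 21.232; length term: −600/56 = −10.714
Tm = 81.5 + (-4.764) + 21.232 − 10.714 = 87.254 → 87.3°C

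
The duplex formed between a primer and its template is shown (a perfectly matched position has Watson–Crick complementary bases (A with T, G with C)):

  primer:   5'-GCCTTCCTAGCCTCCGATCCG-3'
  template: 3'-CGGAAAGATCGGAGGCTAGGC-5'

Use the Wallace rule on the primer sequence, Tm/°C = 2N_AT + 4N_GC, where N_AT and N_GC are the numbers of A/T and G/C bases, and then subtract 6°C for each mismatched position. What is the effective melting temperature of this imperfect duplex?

64°C

Primer base counts: A=2, T=5, G=4, C=10 → A+T=7, G+C=14
Perfect-match Tm = 2(7) + 4(14) = 14 + 56 = 70°C
Mismatches (positions where the bases are not complementary): 1 (at position 6)
Effective Tm = 70 − 1×6 = 70 − 6 = 64°C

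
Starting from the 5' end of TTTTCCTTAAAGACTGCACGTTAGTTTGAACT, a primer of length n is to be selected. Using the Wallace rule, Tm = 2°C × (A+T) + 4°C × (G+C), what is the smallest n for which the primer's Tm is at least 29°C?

First 11 bases: TTTTCCTTAAA → Tm = 26°C (< 29°C)
First 12 bases: TTTTCCTTAAAG → Tm = 30°C (≥ 29°C)
Each additional base adds 2°C (A/T) or 4°C (G/C), so Tm is non-decreasing in n; n = 12 is the first length to reach 29°C.

n = 12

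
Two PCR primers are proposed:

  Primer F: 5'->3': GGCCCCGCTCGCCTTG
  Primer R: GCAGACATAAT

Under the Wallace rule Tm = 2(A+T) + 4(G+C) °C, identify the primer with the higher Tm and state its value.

Primer F: A+T=3, G+C=13 → Tm = 2(3)+4(13) = 58°C
Primer R: A+T=7, G+C=4 → Tm = 2(7)+4(4) = 30°C
58°C vs 30°C → primer F is higher.

Primer F, 58°C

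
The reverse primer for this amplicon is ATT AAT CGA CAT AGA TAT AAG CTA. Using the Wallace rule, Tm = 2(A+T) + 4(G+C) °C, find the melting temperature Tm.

Scanning the sequence gives G=3, T=7, A=11, C=3.
A+T = 18, G+C = 6
Tm = 2×18 + 4×6 = 60°C

60°C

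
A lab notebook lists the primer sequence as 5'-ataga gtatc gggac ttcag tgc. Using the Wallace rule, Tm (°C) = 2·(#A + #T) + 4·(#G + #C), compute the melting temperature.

Scanning the sequence gives A=6, C=4, T=6, G=7.
AT pairs contribute 12, GC pairs contribute 11.
Tm = 2×12 + 4×11 = 68°C

68°C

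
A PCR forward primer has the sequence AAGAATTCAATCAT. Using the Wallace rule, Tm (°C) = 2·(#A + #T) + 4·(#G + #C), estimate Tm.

34°C

Counting bases: T=4, A=7, G=1, C=2
A+T = 11, G+C = 3
Tm = 2(11) + 4(3) = 22 + 12 = 34°C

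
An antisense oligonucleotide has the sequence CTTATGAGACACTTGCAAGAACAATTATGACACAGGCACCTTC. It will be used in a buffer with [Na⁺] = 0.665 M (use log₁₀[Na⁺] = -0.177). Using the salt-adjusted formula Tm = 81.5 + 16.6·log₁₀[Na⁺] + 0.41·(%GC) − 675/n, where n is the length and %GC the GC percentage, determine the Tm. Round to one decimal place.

Length n = 43. Counting bases: T=10, G=7, C=11, A=15
G+C = 18, so %GC = 18/43 × 100 = 41.86%
Salt term: 16.6 × (-0.177) = -2.938
GC term: 0.41 × 41.86 = 17.163; length term: −675/43 = −15.698
Tm = 81.5 + (-2.938) + 17.163 − 15.698 = 80.027 → 80.0°C

80.0°C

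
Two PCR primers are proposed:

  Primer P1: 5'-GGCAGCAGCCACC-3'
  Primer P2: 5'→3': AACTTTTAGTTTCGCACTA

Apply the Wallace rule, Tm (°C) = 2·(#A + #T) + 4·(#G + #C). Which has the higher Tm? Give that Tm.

Primer P2, 50°C

Primer P1: A+T=3, G+C=10 → Tm = 2(3)+4(10) = 46°C
Primer P2: A+T=13, G+C=6 → Tm = 2(13)+4(6) = 50°C
46°C vs 50°C → primer P2 is higher.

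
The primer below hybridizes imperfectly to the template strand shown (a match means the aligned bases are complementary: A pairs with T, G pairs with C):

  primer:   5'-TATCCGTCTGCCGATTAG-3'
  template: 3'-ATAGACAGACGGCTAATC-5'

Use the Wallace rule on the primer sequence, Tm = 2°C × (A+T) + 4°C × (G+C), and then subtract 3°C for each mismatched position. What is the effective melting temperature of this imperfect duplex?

51°C

Primer base counts: A=3, T=6, G=4, C=5 → A+T=9, G+C=9
Perfect-match Tm = 2(9) + 4(9) = 18 + 36 = 54°C
Mismatches (positions where the bases are not complementary): 1 (at position 5)
Effective Tm = 54 − 1×3 = 54 − 3 = 51°C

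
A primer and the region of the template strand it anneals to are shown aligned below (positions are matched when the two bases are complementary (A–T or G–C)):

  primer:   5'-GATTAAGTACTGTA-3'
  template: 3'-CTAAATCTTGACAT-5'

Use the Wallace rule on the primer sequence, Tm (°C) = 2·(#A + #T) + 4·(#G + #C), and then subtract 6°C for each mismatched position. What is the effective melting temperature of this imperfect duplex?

Primer base counts: A=5, T=5, G=3, C=1 → A+T=10, G+C=4
Perfect-match Tm = 2(10) + 4(4) = 20 + 16 = 36°C
Mismatches (positions where the bases are not complementary): 2 (at positions 5, 8)
Effective Tm = 36 − 2×6 = 36 − 12 = 24°C

24°C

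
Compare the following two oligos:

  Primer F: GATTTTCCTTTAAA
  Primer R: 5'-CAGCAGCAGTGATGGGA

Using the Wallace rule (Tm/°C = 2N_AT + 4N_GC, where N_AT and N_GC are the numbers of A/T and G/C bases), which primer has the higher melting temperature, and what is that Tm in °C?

Primer F: A+T=11, G+C=3 → Tm = 2(11)+4(3) = 34°C
Primer R: A+T=7, G+C=10 → Tm = 2(7)+4(10) = 54°C
34°C vs 54°C → primer R is higher.

Primer R, 54°C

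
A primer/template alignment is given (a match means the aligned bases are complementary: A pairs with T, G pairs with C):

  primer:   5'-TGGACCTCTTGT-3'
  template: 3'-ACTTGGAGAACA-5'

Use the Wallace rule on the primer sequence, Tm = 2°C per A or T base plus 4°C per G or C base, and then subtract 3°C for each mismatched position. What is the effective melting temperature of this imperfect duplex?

33°C

Primer base counts: A=1, T=5, G=3, C=3 → A+T=6, G+C=6
Perfect-match Tm = 2(6) + 4(6) = 12 + 24 = 36°C
Mismatches (positions where the bases are not complementary): 1 (at position 3)
Effective Tm = 36 − 1×3 = 36 − 3 = 33°C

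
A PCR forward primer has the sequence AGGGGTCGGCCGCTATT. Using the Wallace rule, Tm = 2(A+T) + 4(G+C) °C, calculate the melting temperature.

Scanning the sequence gives G=7, A=2, C=4, T=4.
So N_AT = 6 and N_GC = 11.
Tm = 2(6) + 4(11) = 12 + 44 = 56°C

56°C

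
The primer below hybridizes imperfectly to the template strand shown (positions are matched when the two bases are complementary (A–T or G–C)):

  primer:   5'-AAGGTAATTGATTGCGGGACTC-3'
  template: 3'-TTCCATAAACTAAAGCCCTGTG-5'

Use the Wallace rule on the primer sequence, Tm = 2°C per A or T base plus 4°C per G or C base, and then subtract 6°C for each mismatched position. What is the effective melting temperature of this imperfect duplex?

46°C

Primer base counts: A=6, T=6, G=7, C=3 → A+T=12, G+C=10
Perfect-match Tm = 2(12) + 4(10) = 24 + 40 = 64°C
Mismatches (positions where the bases are not complementary): 3 (at positions 7, 14, 21)
Effective Tm = 64 − 3×6 = 64 − 18 = 46°C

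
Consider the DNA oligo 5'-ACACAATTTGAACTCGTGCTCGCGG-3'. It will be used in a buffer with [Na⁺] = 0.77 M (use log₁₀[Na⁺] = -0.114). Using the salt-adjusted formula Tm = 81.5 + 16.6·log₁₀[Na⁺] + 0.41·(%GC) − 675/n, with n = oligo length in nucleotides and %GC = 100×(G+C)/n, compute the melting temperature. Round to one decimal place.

73.9°C

Length n = 25. Counting bases: T=6, A=6, G=6, C=7
G+C = 13, so %GC = 13/25 × 100 = 52%
Salt term: 16.6 × (-0.114) = -1.892
GC term: 0.41 × 52 = 21.32; length term: −675/25 = −27
Tm = 81.5 + (-1.892) + 21.32 − 27 = 73.928 → 73.9°C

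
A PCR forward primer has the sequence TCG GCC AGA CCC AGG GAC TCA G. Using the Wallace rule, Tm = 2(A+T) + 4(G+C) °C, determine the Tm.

74°C

Scanning the sequence gives A=5, T=2, C=8, G=7.
So N_AT = 7 and N_GC = 15.
Tm = 2×7 + 4×15 = 74°C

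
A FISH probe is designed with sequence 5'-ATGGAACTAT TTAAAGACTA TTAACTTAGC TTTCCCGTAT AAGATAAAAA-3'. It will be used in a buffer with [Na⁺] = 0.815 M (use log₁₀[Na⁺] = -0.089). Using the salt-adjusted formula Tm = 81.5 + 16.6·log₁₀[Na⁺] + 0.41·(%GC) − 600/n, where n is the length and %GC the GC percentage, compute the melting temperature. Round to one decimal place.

78.7°C

Length n = 50. Scanning the sequence gives G=6, T=16, A=21, C=7.
G+C = 13, so %GC = 13/50 × 100 = 26%
Salt term: 16.6 × (-0.089) = -1.477
GC term: 0.41 × 26 = 10.66; length term: −600/50 = −12
Tm = 81.5 + (-1.477) + 10.66 − 12 = 78.683 → 78.7°C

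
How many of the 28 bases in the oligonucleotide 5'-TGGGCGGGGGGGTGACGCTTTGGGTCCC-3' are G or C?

C=6, T=6, G=15, A=1
G+C = 15 + 6 = 21

21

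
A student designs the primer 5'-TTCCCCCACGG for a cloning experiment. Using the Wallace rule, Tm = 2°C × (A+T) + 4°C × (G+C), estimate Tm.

Base counts: C=6, G=2, A=1, T=2
So N_AT = 3 and N_GC = 8.
Tm = 2×3 + 4×8 = 38°C

38°C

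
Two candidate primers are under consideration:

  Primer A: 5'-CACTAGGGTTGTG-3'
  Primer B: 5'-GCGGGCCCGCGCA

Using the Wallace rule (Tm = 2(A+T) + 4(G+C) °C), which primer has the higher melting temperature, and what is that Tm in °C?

Primer A: A+T=6, G+C=7 → Tm = 2(6)+4(7) = 40°C
Primer B: A+T=1, G+C=12 → Tm = 2(1)+4(12) = 50°C
40°C vs 50°C → primer B is higher.

Primer B, 50°C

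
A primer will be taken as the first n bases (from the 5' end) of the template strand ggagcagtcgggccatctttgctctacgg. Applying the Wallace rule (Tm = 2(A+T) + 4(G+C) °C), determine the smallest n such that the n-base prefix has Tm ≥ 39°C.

n = 12

First 11 bases: GGAGCAGTCGG → Tm = 38°C (< 39°C)
First 12 bases: GGAGCAGTCGGG → Tm = 42°C (≥ 39°C)
Since every base adds ≥2°C, Tm only increases with n, so the threshold is first crossed at n = 12.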